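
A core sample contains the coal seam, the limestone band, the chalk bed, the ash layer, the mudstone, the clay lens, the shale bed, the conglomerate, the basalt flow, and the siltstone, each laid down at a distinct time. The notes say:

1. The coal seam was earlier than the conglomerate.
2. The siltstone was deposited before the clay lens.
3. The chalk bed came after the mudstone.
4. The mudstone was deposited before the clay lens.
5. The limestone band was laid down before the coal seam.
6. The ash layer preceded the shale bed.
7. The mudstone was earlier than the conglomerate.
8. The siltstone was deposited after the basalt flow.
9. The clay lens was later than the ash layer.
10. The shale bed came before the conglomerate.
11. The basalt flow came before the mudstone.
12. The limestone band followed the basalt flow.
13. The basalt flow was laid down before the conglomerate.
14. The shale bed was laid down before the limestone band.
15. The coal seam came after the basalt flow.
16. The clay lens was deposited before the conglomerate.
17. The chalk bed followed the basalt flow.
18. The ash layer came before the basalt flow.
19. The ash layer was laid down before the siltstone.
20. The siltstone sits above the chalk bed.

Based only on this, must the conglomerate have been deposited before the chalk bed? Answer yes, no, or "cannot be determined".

no

Tracing the constraints gives the chalk bed → the siltstone → the clay lens → the conglomerate, so the chalk bed must come before the conglomerate.
That means the conglomerate cannot be before the chalk bed.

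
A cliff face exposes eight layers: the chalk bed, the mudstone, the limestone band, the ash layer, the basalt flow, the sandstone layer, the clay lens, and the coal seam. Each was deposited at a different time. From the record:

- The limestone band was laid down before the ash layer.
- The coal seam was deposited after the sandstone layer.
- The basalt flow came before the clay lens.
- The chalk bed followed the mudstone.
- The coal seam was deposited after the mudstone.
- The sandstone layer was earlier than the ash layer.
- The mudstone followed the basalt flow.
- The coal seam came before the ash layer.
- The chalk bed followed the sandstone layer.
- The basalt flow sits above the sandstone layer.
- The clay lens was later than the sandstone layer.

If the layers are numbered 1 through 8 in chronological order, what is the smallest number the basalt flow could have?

2

The sandstone layer must come before the basalt flow — 1 forced predecessor.
Nothing else is forced ahead of the basalt flow, so its earliest slot is position 1 + 1 = 2.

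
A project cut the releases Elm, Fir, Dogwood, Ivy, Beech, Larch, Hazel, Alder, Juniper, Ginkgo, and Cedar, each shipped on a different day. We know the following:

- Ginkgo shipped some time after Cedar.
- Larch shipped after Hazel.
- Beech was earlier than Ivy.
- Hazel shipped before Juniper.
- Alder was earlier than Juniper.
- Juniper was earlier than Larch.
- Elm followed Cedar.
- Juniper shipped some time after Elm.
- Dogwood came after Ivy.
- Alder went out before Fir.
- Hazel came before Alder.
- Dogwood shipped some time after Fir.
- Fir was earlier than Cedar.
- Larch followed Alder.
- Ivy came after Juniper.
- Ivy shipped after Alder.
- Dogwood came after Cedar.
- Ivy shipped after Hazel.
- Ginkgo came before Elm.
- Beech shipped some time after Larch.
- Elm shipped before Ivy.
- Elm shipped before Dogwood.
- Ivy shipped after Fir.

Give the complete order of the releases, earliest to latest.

Hazel, Alder, Fir, Cedar, Ginkgo, Elm, Juniper, Larch, Beech, Ivy, Dogwood

The constraints fix every adjacent pair, so only one ordering works:
Hazel → Alder → Fir → Cedar → Ginkgo → Elm → Juniper → Larch → Beech → Ivy → Dogwood.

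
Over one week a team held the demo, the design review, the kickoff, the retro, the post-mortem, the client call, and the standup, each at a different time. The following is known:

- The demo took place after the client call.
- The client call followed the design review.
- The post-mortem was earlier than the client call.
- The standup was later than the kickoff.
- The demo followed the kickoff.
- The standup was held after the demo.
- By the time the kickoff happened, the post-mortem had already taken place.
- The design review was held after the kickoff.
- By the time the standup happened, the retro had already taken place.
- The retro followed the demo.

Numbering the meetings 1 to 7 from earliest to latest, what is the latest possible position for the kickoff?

2

The kickoff must come before the client call, the demo, the design review, the retro, and the standup — 5 meetings forced after it.
Everything else can be placed before the kickoff in some valid order, so the kickoff can sit as late as position 7 − 5 = 2.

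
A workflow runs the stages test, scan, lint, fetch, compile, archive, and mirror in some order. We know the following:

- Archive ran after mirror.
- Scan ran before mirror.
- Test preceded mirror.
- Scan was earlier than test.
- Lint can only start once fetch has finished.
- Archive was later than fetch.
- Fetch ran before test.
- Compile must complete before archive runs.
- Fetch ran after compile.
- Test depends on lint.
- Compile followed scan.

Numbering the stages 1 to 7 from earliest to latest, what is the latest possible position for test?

5

Test must come before archive and mirror — 2 stages forced after it.
Everything else can be placed before test in some valid order, so test can sit as late as position 7 − 2 = 5.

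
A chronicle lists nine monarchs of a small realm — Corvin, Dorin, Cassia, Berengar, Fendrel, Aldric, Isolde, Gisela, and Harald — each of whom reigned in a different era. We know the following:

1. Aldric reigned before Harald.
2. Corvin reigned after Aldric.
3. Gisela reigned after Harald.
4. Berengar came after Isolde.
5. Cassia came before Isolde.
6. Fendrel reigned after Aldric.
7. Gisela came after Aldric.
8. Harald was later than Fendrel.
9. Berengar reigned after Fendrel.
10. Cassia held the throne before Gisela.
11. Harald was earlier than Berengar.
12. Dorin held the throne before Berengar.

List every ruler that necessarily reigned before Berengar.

Aldric, Cassia, Dorin, Fendrel, Harald, Isolde

Directly stated before Berengar: Dorin, Fendrel, Harald, and Isolde.
Aldric reaches Berengar via Aldric → Fendrel → Berengar.
Cassia reaches Berengar via Cassia → Isolde → Berengar.
No chain forces Corvin (or any of the others) ahead of Berengar.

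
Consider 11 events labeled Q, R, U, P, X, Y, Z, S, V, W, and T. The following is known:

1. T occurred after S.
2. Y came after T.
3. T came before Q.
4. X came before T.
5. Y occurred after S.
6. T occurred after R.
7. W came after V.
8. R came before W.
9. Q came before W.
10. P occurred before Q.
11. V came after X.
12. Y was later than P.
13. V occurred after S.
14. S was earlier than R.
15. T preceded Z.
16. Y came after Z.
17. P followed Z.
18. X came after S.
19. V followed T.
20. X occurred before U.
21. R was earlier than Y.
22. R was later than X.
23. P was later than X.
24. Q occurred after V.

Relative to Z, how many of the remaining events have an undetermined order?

Forced before Z: R, S, T, and X; forced after Z: P, Q, W, and Y.
That leaves U and V with no forced order relative to Z — 2.

2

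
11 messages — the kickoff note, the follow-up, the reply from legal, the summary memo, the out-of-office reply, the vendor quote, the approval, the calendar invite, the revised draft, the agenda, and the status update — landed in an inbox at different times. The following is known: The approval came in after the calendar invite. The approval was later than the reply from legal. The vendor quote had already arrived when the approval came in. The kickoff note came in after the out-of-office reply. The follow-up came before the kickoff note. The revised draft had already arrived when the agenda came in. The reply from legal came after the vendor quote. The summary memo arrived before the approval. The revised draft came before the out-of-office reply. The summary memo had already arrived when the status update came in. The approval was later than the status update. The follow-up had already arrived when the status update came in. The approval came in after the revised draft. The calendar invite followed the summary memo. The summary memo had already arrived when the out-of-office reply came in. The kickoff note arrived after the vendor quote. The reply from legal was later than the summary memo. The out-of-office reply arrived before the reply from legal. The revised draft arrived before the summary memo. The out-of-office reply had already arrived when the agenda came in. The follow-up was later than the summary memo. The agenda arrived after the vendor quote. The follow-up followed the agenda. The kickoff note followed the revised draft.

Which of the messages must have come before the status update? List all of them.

Directly stated before the status update: the follow-up and the summary memo.
The agenda reaches the status update via the agenda → the follow-up → the status update.
The out-of-office reply reaches the status update via the out-of-office reply → the agenda → the follow-up → the status update.
The revised draft reaches the status update via the revised draft → the summary memo → the status update.
Likewise the vendor quote reaches the status update by chaining the stated constraints.

the agenda, the follow-up, the out-of-office reply, the revised draft, the summary memo, the vendor quote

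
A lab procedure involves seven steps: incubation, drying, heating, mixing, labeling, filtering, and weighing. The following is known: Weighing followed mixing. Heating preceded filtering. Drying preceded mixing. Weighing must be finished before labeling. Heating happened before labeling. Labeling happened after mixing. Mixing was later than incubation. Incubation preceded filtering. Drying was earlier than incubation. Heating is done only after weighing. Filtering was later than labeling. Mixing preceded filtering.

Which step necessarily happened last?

filtering

Every other step has a chain of constraints placing it before filtering, so filtering is last.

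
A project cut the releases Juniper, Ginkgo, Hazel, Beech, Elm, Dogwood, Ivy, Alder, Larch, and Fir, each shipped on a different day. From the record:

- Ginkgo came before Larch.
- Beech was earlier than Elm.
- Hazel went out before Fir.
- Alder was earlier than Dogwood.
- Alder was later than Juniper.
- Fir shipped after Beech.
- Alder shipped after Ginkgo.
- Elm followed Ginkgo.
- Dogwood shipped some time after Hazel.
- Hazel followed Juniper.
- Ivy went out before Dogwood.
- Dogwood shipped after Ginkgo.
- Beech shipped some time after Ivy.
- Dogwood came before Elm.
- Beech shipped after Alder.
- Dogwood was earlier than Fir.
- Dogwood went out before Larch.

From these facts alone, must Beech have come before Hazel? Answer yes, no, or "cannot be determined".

cannot be determined

No chain of stated constraints runs from Beech to Hazel, and none runs from Hazel to Beech either.
So the relative order of Beech and Hazel is not fixed by the given facts.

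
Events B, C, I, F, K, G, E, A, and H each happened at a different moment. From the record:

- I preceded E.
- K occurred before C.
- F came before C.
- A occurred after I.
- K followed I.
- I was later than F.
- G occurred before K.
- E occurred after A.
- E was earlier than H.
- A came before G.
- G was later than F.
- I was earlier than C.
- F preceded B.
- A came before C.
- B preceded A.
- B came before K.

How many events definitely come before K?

Directly stated before K: B, G, and I.
A reaches K via A → G → K.
F reaches K via F → I → K.
That's A, B, F, G, and I — 5 in all.

5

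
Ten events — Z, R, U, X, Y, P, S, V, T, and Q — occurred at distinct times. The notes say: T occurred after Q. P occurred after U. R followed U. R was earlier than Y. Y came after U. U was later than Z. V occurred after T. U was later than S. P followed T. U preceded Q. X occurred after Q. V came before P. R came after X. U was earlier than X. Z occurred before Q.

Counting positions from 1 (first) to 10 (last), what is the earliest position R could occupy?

6

Q, S, U, X, and Z must all come before R — 5 forced predecessors.
Nothing else is forced ahead of R, so its earliest slot is position 5 + 1 = 6.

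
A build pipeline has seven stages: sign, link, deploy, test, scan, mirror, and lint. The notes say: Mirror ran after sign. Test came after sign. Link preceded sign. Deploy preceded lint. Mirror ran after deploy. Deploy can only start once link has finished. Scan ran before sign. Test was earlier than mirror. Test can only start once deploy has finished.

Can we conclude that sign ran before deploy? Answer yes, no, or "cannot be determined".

cannot be determined

No chain of stated constraints runs from sign to deploy, and none runs from deploy to sign either.
So the relative order of sign and deploy is not fixed by the given facts.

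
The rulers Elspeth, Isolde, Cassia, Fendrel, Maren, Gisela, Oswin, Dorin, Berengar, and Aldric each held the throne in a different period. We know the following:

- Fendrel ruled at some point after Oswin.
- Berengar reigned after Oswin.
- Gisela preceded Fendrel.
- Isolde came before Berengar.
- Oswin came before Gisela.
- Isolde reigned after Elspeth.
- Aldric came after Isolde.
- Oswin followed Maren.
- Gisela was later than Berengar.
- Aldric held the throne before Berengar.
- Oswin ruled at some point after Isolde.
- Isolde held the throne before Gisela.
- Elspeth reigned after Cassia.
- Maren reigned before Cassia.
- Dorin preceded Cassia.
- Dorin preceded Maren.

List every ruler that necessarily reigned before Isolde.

Directly stated before Isolde: Elspeth.
Cassia reaches Isolde via Cassia → Elspeth → Isolde.
Dorin reaches Isolde via Dorin → Cassia → Elspeth → Isolde.
Maren reaches Isolde via Maren → Cassia → Elspeth → Isolde.
No chain forces Gisela (or any of the others) ahead of Isolde.

Cassia, Dorin, Elspeth, Maren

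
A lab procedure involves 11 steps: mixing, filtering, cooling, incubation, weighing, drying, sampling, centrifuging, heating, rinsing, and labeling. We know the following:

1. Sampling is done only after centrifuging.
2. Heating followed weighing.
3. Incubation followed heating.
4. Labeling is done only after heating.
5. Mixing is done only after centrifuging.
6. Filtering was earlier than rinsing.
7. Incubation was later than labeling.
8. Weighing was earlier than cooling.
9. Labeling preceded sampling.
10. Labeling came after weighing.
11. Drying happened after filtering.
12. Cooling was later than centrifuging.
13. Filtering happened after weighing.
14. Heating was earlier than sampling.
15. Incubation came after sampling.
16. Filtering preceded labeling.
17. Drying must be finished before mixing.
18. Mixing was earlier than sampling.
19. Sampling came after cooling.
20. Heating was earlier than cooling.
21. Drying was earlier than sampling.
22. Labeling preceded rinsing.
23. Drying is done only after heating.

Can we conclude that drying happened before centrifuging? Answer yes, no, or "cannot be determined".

cannot be determined

No chain of stated constraints runs from drying to centrifuging, and none runs from centrifuging to drying either.
So the relative order of drying and centrifuging is not fixed by the given facts.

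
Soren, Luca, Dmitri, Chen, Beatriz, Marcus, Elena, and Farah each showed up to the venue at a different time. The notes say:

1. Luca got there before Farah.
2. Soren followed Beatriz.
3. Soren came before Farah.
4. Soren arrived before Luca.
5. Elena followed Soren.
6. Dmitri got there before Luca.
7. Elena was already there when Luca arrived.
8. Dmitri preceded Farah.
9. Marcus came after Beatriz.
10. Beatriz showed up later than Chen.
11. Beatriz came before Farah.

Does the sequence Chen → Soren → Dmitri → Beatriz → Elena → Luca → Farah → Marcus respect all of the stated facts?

no

The constraints require Beatriz before Soren, but in the proposed sequence Soren appears ahead of Beatriz. That one violation is enough.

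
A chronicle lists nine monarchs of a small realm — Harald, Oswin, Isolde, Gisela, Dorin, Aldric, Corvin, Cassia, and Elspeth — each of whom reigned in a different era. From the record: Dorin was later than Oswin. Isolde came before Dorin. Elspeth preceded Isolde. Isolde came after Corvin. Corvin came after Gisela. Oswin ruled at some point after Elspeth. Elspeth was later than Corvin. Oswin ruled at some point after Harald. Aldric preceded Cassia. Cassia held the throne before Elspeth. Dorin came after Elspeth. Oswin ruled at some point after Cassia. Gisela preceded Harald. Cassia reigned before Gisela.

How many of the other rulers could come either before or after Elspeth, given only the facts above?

Forced before Elspeth: Aldric, Cassia, Corvin, and Gisela; forced after Elspeth: Dorin, Isolde, and Oswin.
That leaves Harald with no forced order relative to Elspeth — 1.

1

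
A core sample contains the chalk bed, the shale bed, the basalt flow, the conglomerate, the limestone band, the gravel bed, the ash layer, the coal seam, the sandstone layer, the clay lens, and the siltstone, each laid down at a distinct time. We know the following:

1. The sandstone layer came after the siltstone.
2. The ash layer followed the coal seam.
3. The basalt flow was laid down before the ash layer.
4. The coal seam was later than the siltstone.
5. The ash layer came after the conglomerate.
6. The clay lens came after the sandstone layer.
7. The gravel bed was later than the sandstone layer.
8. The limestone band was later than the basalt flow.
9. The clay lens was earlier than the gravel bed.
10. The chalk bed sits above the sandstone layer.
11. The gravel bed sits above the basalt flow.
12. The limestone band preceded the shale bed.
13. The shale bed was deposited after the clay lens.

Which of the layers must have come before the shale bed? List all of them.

the basalt flow, the clay lens, the limestone band, the sandstone layer, the siltstone

Directly stated before the shale bed: the clay lens and the limestone band.
The basalt flow reaches the shale bed via the basalt flow → the limestone band → the shale bed.
The sandstone layer reaches the shale bed via the sandstone layer → the clay lens → the shale bed.
The siltstone reaches the shale bed via the siltstone → the sandstone layer → the clay lens → the shale bed.
No chain forces the coal seam (or any of the others) ahead of the shale bed.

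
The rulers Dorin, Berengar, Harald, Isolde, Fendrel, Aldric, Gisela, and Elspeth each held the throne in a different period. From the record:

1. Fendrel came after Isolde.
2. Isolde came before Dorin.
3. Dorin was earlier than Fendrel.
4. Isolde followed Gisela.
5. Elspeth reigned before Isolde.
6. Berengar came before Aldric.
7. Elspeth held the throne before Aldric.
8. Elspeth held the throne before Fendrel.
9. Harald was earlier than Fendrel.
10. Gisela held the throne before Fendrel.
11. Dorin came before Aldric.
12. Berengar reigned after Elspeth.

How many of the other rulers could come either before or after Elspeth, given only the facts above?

2

Forced after Elspeth: Aldric, Berengar, Dorin, Fendrel, and Isolde.
That leaves Gisela and Harald with no forced order relative to Elspeth — 2.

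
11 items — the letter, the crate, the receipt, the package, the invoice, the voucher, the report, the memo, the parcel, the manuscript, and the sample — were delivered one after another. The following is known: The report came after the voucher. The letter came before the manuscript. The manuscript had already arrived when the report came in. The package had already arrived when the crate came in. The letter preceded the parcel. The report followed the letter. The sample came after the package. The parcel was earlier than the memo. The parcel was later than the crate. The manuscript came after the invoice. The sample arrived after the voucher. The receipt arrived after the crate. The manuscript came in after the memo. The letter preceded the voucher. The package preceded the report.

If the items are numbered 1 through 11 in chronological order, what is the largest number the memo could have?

9

The memo must come before the manuscript and the report — 2 items forced after it.
Everything else can be placed before the memo in some valid order, so the memo can sit as late as position 11 − 2 = 9.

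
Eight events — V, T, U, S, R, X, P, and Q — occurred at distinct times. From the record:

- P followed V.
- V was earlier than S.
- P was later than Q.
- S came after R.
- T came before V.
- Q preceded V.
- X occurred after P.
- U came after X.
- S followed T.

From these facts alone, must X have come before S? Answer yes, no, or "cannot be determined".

cannot be determined

No chain of stated constraints runs from X to S, and none runs from S to X either.
So the relative order of X and S is not fixed by the given facts.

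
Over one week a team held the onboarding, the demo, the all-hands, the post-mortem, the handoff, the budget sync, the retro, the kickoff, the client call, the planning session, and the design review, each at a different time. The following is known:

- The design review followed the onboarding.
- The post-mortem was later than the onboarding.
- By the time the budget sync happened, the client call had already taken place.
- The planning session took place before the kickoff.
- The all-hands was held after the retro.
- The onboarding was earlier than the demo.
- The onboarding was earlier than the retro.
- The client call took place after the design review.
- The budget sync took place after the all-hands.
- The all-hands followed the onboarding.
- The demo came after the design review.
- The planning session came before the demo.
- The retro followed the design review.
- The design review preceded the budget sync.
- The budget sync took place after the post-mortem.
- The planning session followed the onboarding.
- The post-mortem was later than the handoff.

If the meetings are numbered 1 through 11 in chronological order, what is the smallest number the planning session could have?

2

The onboarding must come before the planning session — 1 forced predecessor.
Nothing else is forced ahead of the planning session, so its earliest slot is position 1 + 1 = 2.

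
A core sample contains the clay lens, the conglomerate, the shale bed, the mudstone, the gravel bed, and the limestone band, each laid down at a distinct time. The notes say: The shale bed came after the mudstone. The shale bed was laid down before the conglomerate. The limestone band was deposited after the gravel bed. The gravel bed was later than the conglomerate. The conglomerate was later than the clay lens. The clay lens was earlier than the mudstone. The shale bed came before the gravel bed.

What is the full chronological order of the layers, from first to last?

the clay lens, the mudstone, the shale bed, the conglomerate, the gravel bed, the limestone band

The constraints fix every adjacent pair, so only one ordering works:
the clay lens → the mudstone → the shale bed → the conglomerate → the gravel bed → the limestone band.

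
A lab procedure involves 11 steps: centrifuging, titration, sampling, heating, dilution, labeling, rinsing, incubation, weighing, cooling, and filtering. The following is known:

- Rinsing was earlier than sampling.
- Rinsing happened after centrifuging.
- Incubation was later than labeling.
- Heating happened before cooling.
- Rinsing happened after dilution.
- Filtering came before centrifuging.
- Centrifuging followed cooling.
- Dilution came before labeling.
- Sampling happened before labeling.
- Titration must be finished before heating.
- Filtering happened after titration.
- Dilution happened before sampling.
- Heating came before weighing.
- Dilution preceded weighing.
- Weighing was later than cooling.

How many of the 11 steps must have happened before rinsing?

6

Directly stated before rinsing: centrifuging and dilution.
Cooling reaches rinsing via cooling → centrifuging → rinsing.
Filtering reaches rinsing via filtering → centrifuging → rinsing.
Heating reaches rinsing via heating → cooling → centrifuging → rinsing.
Likewise titration reaches rinsing by chaining the stated constraints.
No chain forces weighing (or any of the others) ahead of rinsing.
That's centrifuging, cooling, dilution, filtering, heating, and titration — 6 in all.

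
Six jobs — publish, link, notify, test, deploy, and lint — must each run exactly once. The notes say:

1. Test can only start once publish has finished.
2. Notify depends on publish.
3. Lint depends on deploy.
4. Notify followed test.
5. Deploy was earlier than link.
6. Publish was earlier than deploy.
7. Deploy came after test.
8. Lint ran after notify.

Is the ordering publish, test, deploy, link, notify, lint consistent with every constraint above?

yes

Check each stated constraint against the proposed order — e.g. test is ahead of notify; publish is ahead of notify. Every pair is in the required order; nothing is violated.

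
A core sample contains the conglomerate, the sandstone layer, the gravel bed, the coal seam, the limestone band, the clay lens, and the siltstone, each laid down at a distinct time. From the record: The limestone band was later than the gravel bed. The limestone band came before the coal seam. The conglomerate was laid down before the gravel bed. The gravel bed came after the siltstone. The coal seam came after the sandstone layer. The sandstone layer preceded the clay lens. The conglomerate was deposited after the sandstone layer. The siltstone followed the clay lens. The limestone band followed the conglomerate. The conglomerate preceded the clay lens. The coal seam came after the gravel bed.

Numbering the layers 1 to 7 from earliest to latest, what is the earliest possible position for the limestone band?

6

The clay lens, the conglomerate, the gravel bed, the sandstone layer, and the siltstone must all come before the limestone band — 5 forced predecessors.
Nothing else is forced ahead of the limestone band, so its earliest slot is position 5 + 1 = 6.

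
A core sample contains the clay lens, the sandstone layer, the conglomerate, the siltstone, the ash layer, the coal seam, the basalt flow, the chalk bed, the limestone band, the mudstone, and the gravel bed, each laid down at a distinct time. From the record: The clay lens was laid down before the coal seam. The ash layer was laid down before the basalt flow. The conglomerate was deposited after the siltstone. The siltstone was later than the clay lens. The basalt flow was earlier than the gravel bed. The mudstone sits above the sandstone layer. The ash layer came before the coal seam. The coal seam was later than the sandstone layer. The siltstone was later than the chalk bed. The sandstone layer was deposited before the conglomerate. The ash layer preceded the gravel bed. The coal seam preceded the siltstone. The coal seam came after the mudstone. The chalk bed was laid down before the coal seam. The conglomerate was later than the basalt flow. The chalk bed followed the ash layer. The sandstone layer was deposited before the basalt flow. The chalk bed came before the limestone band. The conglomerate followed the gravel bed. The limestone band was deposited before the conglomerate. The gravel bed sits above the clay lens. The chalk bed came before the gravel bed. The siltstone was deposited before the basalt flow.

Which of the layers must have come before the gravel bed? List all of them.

the ash layer, the basalt flow, the chalk bed, the clay lens, the coal seam, the mudstone, the sandstone layer, the siltstone

Directly stated before the gravel bed: the ash layer, the basalt flow, the chalk bed, and the clay lens.
The coal seam reaches the gravel bed via the coal seam → the siltstone → the basalt flow → the gravel bed.
The mudstone reaches the gravel bed via the mudstone → the coal seam → the siltstone → the basalt flow → the gravel bed.
The sandstone layer reaches the gravel bed via the sandstone layer → the basalt flow → the gravel bed.
Likewise the siltstone reaches the gravel bed by chaining the stated constraints.
No chain forces the limestone band (or any of the others) ahead of the gravel bed.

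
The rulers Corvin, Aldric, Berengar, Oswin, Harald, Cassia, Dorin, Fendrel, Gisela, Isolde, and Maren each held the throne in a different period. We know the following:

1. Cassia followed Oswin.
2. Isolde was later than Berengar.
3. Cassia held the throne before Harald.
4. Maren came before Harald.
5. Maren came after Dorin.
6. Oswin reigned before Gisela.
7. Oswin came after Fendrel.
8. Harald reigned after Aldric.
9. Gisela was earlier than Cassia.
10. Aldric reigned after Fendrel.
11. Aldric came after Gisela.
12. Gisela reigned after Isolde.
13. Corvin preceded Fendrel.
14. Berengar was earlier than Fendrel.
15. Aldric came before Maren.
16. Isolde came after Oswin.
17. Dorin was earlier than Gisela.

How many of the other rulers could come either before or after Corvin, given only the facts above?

Forced after Corvin: Aldric, Cassia, Fendrel, Gisela, Harald, Isolde, Maren, and Oswin.
That leaves Berengar and Dorin with no forced order relative to Corvin — 2.

2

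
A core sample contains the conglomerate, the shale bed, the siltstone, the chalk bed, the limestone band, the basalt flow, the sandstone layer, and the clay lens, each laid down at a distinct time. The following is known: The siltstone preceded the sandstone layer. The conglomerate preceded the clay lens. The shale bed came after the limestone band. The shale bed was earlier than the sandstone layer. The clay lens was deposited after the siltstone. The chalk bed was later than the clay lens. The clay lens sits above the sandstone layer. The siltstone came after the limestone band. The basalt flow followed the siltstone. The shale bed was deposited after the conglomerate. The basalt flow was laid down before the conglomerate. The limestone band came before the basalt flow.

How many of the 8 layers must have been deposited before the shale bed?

Directly stated before the shale bed: the conglomerate and the limestone band.
The basalt flow reaches the shale bed via the basalt flow → the conglomerate → the shale bed.
The siltstone reaches the shale bed via the siltstone → the basalt flow → the conglomerate → the shale bed.
That's the basalt flow, the conglomerate, the limestone band, and the siltstone — 4 in all.

4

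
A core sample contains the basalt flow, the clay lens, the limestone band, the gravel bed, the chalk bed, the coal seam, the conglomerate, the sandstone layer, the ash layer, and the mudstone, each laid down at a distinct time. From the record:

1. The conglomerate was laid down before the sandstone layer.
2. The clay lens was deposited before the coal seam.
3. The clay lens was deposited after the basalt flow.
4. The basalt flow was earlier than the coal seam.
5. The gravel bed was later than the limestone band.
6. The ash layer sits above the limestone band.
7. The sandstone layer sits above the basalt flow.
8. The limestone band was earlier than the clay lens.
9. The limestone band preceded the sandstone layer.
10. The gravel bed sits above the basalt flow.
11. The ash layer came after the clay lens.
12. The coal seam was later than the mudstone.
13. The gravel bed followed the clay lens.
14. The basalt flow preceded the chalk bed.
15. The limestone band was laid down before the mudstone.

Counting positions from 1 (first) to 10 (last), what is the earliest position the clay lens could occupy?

3

The basalt flow and the limestone band must both come before the clay lens — 2 forced predecessors.
Nothing else is forced ahead of the clay lens, so its earliest slot is position 2 + 1 = 3.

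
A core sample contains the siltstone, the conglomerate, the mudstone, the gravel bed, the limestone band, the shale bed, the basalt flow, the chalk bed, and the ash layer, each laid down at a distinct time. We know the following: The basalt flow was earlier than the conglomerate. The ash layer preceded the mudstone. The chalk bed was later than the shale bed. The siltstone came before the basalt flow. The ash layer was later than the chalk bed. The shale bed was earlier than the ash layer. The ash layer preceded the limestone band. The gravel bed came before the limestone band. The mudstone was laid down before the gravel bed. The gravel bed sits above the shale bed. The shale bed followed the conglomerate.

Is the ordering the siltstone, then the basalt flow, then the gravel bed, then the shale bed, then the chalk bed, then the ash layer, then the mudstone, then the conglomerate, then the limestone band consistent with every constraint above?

no

The constraints require the conglomerate before the shale bed, but in the proposed sequence the shale bed appears ahead of the conglomerate. That one violation is enough.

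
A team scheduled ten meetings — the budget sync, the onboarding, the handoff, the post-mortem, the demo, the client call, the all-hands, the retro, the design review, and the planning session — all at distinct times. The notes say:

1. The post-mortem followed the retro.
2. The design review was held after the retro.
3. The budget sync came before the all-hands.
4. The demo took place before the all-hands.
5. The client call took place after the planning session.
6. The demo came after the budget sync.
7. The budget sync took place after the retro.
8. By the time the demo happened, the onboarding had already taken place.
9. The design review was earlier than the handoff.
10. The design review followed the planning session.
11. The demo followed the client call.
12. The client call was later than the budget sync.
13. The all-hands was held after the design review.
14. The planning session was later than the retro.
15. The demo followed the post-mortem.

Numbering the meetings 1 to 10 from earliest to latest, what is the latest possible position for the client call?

The client call must come before the all-hands and the demo — 2 meetings forced after it.
Everything else can be placed before the client call in some valid order, so the client call can sit as late as position 10 − 2 = 8.

8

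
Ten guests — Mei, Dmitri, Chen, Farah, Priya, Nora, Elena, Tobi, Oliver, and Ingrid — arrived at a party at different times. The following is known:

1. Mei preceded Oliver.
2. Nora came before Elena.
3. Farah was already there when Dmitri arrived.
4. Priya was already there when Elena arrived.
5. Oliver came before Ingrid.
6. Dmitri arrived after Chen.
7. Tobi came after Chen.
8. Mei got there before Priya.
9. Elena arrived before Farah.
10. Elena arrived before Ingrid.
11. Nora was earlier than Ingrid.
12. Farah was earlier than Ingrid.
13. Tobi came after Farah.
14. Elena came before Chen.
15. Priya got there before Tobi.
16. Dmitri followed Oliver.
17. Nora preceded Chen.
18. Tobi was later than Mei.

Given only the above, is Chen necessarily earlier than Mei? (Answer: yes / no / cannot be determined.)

Tracing the constraints gives Mei → Priya → Elena → Chen, so Mei must come before Chen.
That means Chen cannot be before Mei.

no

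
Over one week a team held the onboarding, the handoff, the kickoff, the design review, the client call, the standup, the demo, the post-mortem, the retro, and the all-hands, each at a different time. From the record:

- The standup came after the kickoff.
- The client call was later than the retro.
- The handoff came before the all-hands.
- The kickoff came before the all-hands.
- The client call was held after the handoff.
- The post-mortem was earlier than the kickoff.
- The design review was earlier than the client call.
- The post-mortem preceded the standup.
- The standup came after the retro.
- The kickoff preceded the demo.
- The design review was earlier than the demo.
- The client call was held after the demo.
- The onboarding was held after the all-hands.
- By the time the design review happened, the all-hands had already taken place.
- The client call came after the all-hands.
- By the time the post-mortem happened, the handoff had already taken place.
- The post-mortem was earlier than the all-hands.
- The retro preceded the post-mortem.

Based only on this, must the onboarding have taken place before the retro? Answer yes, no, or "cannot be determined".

Tracing the constraints gives the retro → the post-mortem → the all-hands → the onboarding, so the retro must come before the onboarding.
That means the onboarding cannot be before the retro.

no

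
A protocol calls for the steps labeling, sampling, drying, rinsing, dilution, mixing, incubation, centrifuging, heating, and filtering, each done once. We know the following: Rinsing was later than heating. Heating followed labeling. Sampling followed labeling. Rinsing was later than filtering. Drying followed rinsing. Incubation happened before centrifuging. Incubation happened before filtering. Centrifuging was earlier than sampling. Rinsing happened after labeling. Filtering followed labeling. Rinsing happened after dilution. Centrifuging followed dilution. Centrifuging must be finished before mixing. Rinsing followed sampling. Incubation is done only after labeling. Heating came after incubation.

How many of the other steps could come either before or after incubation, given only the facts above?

Forced before incubation: labeling; forced after incubation: centrifuging, drying, filtering, heating, mixing, rinsing, and sampling.
That leaves dilution with no forced order relative to incubation — 1.

1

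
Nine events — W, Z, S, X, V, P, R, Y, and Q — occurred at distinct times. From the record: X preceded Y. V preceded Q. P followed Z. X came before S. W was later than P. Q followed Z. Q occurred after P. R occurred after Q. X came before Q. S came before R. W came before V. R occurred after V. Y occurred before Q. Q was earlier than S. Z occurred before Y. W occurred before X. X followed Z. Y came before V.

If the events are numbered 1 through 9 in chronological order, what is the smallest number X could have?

4

P, W, and Z must all come before X — 3 forced predecessors.
Nothing else is forced ahead of X, so its earliest slot is position 3 + 1 = 4.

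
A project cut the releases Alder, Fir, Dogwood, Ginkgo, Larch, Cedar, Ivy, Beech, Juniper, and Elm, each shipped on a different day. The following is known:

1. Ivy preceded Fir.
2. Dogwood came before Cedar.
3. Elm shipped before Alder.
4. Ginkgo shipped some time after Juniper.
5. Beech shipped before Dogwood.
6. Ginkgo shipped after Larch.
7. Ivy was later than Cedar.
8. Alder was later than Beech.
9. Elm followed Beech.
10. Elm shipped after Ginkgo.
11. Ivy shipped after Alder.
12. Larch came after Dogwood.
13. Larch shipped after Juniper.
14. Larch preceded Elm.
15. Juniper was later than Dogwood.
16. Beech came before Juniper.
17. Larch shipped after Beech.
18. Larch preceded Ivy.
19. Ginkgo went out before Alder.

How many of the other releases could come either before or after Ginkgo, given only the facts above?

1

Forced before Ginkgo: Beech, Dogwood, Juniper, and Larch; forced after Ginkgo: Alder, Elm, Fir, and Ivy.
That leaves Cedar with no forced order relative to Ginkgo — 1.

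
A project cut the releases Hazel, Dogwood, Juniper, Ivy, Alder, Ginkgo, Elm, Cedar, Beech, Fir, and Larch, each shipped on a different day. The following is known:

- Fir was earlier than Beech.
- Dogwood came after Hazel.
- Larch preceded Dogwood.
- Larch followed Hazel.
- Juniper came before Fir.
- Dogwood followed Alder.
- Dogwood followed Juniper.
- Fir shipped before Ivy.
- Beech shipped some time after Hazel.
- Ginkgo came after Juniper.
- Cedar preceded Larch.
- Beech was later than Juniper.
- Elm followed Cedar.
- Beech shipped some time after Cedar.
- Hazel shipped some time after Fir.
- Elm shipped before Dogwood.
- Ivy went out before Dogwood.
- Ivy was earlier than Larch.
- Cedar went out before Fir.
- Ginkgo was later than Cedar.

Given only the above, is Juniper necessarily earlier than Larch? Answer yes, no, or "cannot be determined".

Chain the constraints: Juniper → Fir → Hazel → Larch. Each link is directly stated, so Juniper comes before Larch.

yes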